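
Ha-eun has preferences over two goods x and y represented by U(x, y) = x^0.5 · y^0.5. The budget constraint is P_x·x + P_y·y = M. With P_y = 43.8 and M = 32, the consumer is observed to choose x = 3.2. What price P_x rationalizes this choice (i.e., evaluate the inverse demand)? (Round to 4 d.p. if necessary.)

P_x = 5

The MRS is y/x. Set MRS = P_x/P_y.
Rearranging, P_y·y = P_x·x. Substituting into the budget gives P_x·x·(1 + 1) = M.
Demand: x*(P_x,P_y,M) = 0.5·M/P_x and y* = 0.5·M/P_y.
Set x* = 3.2 in the demand function and solve for P_x: P_x = 5.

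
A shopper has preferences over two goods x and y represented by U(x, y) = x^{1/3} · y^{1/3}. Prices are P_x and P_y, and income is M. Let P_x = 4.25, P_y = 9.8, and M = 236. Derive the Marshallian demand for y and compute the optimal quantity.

The MRS is y/x. Set MRS = P_x/P_y.
So 1/3·P_y·y = 1/3·P_x·x; combined with the budget, a share 0.5 of income goes to x.
Demand: x*(P_x,P_y,M) = 0.5·M/P_x and y* = 0.5·M/P_y.
At P_x=4.25, P_y=9.8, M=236: y* = 0.5·236/9.8 = 12.0408.

y* = 12.0408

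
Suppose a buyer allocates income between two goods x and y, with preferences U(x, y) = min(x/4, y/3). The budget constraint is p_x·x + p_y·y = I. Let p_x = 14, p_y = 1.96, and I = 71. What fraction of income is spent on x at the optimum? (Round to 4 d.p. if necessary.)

Demand: x*(p_x,p_y,I) = 4·I/(4·p_x + 3·p_y), y* = 3·I/(4·p_x + 3·p_y).
Here 4·14 + 3·1.96 = 61.88, giving x* = 4.5895 and y* = 3.4421.
Expenditure on x: 14·4.5895 = 64.2534; share = 0.905.

share on x = 0.905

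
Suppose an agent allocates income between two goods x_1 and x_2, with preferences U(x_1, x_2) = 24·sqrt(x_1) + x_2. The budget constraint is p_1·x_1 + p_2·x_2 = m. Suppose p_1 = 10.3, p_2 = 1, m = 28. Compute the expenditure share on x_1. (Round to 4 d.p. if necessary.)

share on x_1 = 0.4993

Set MRS = p_1/p_2: 12·x_1^(−1/2) = p_1/p_2.
Thus x_1* = (12·p_2/p_1)² — independent of m — with the rest of income spent on x_2.
Plugging in: x_1* = (12·1/10.3)² = 1.3573, x_2* = 14.0194.
Expenditure on x_1: 10.3·1.3573 = 13.9806; share = 0.4993.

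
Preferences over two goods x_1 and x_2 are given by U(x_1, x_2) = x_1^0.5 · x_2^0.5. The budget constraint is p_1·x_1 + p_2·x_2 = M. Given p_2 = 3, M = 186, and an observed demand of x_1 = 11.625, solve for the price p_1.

p_1 = 8

Tangency: MRS = x_2/x_1 = p_1/p_2.
So 0.5·p_2·x_2 = 0.5·p_1·x_1; combined with the budget, a share 0.5 of income goes to x_1.
Demand: x_1*(p_1,p_2,M) = 0.5·M/p_1 and x_2* = 0.5·M/p_2.
Set x_1* = 11.625 in the demand function and solve for p_1: p_1 = 8.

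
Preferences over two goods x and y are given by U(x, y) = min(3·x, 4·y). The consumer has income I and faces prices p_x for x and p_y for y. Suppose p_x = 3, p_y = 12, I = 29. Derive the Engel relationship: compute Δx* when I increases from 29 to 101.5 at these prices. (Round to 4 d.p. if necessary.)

With perfect complements, no substitution: consume in ratio x:y = 4:3.
Budget: p_x·x + p_y·(3/4)·x = I, so (4·p_x + 3·p_y)·x = 4·I.
Demand: x*(p_x,p_y,I) = 4·I/(4·p_x + 3·p_y), y* = 3·I/(4·p_x + 3·p_y).
Here 4·3 + 3·12 = 48, giving x* = 2.4167.
At I' = 101.5: x* = 8.4583. Change: 8.4583 − 2.4167 = 6.0417.

Δx* = 6.0417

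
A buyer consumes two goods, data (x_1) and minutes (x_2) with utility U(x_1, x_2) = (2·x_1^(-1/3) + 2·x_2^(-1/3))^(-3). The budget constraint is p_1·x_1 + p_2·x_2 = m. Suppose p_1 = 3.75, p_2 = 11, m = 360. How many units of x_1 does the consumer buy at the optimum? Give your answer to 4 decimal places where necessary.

MU_x_1 ∝ 2·x_1^(-4/3), MU_x_2 ∝ 2·x_2^(-4/3), so MRS = (x_2/x_1)^(4/3) = p_1/p_2.
Hence x_2/x_1 = (p_1/p_2)^(1/(4/3)), i.e. raised to the 0.75 power.
Substitute x_2 = (x_2/x_1)·x_1 into the budget: x_1* = m/(p_1 + p_2·(x_2/x_1)).
Numerically x_2/x_1 = 0.446148, so x_1* = 360/(3.75 + 11·0.446148) = 41.5818.

x_1* = 41.5818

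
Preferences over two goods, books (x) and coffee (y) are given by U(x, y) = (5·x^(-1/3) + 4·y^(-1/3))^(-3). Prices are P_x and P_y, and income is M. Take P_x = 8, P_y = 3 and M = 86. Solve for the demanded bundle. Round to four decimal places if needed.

MU_x ∝ 5·x^(-4/3), MU_y ∝ 4·y^(-4/3), so MRS = (5/4)·(y/x)^(4/3) = P_x/P_y.
Solve for the ratio: y/x = [(4/5)·P_x/P_y]^(0.75).
Substitute y = (y/x)·x into the budget: x* = M/(P_x + P_y·(y/x)).
Numerically y/x = 1.7652, so x* = 86/(8 + 3·1.7652) = 6.4683 and y* = 1.7652·6.4683 = 11.4179.

x* = 6.4683, y* = 11.4179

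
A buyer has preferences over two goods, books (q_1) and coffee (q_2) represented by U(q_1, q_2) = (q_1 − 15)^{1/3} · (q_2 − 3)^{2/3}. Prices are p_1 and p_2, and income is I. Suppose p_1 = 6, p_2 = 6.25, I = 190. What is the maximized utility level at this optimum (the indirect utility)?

V = 6.973

MRS = (1/2)·(q_2−3)/(q_1−15). Tangency with p_1/p_2 gives q_2−3 = 2·(p_1/p_2)·(q_1−15).
Substituting into the budget: q_1* = 15 + 1/3·(I − 15·p_1 − 3·p_2)/p_1, and q_2* = 3 + 2/3·(…)/p_2.
Discretionary income = 190 − 15·6 − 3·6.25 = 81.25; q_1* = 15 + 1/3·81.25/6 = 19.5139; q_2* = 3 + 2/3·81.25/6.25 = 11.6667.
Utility at the optimum: U(19.5139, 11.6667) = 6.973.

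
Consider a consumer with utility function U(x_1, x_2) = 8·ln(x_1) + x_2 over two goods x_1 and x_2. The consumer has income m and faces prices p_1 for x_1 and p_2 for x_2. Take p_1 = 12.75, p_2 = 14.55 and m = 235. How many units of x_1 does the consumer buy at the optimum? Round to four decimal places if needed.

Set MRS = p_1/p_2: (8/x_1)/1 = p_1/p_2.
So x_1*(p_1,p_2) = 8·p_2/p_1, independent of income; and x_2* = (m − 8·p_2)/p_2.
At the given prices: x_1* = 8·14.55/12.75 = 9.1294.

x_1* = 9.1294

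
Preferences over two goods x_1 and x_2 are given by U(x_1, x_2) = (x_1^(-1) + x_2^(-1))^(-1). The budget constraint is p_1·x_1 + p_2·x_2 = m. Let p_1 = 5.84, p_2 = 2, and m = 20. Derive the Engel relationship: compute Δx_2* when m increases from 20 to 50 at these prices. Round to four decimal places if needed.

Δx_2* = 5.5375

MU_x_1 ∝ x_1^(-2), MU_x_2 ∝ x_2^(-2), so MRS = (x_2/x_1)^(2) = p_1/p_2.
Solve for the ratio: x_2/x_1 = [p_1/p_2]^(0.5).
With the ratio pinned down, the budget gives x_1* = m/(p_1 + p_2·(x_2/x_1)) and x_2* = (x_2/x_1)·x_1*.
Numerically x_2/x_1 = 1.708801, so x_1* = 20/(5.84 + 2·1.708801) = 2.1604 and x_2* = 1.708801·2.1604 = 3.6917.
At m' = 50: x_2* = 9.2292. Change: 9.2292 − 3.6917 = 5.5375.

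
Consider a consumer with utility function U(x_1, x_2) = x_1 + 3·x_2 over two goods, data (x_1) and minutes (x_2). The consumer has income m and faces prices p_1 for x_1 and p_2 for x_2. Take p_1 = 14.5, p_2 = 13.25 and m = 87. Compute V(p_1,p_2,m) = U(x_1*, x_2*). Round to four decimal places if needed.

V = 19.6981

Linear utility — the consumer picks whichever good has higher MU/price: 1/14.5 = 0.069 vs 3/13.25 = 0.2264.
x_2 gives more utility per dollar, so spend all income on x_2: x_2* = m/p_2, x_1* = 0.
Numerically: x_1* = 0, x_2* = 6.566.
Utility at the optimum: U(0, 6.566) = 19.6981.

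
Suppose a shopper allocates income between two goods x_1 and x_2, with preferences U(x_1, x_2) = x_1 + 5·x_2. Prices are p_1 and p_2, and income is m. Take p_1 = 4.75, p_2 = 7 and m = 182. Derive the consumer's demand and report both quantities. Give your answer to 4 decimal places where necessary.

Numerically: x_1* = 0, x_2* = 26.

x_1* = 0, x_2* = 26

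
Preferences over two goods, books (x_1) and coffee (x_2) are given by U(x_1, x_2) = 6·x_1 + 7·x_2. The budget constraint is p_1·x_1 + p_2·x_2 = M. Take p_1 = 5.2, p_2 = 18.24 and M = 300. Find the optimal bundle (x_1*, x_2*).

x_1* = 57.6923, x_2* = 0

Linear utility — the consumer picks whichever good has higher MU/price: 6/5.2 = 1.1538 vs 7/18.24 = 0.3838.
x_1 gives more utility per dollar, so spend all income on x_1: x_1* = M/p_1, x_2* = 0.
Numerically: x_1* = 57.6923, x_2* = 0.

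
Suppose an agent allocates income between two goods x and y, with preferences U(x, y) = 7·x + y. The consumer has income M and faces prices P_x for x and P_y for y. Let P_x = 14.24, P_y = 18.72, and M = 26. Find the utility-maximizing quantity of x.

x* = 1.8258

Linear utility — the consumer picks whichever good has higher MU/price: 7/14.24 = 0.4916 vs 1/18.72 = 0.0534.
x gives more utility per dollar, so spend all income on x: x* = M/P_x, y* = 0.
Numerically: x* = 1.8258, y* = 0.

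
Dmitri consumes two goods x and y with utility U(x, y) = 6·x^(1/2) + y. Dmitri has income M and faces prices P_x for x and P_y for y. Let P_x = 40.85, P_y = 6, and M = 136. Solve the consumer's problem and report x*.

MU_x = 3/√x, MU_y = 1. Tangency: 3/√x = P_x/P_y.
Solve: √x = 3·P_y/P_x, so x*(P_x,P_y) = (3·P_y/P_x)², and y* = (M − P_x·x*)/P_y.
Plugging in: x* = (3·6/40.85)² = 0.1942.

x* = 0.1942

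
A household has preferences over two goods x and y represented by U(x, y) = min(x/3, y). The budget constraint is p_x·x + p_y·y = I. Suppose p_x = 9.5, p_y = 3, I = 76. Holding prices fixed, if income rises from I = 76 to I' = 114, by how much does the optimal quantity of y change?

Demand: x*(p_x,p_y,I) = 3·I/(3·p_x + p_y), y* = I/(3·p_x + p_y).
Here 3·9.5 + 3 = 31.5, giving y* = 2.4127.
At I' = 114: y* = 3.619. Change: 3.619 − 2.4127 = 1.2063.

Δy* = 1.2063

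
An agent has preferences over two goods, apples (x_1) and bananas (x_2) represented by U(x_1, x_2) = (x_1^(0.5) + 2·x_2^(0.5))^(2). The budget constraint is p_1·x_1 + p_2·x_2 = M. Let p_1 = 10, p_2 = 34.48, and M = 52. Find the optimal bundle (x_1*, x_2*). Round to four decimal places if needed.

MU_x_1 ∝ x_1^(-0.5), MU_x_2 ∝ 2·x_2^(-0.5), so MRS = (1/2)·(x_2/x_1)^(0.5) = p_1/p_2.
Hence x_2/x_1 = (2·p_1/p_2)^(1/(0.5)), i.e. raised to the 2 power.
Substitute x_2 = (x_2/x_1)·x_1 into the budget: x_1* = M/(p_1 + p_2·(x_2/x_1)).
Numerically x_2/x_1 = 0.336454, so x_1* = 52/(10 + 34.48·0.336454) = 2.4073 and x_2* = 0.336454·2.4073 = 0.8099.

x_1* = 2.4073, x_2* = 0.8099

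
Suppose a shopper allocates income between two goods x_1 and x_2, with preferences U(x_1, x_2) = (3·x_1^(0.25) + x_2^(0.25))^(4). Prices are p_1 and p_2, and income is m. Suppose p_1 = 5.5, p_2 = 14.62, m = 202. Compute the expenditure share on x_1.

With the ratio pinned down, the budget gives x_1* = m/(p_1 + p_2·(x_2/x_1)) and x_2* = (x_2/x_1)·x_1*.
Numerically x_2/x_1 = 0.062766, so x_1* = 202/(5.5 + 14.62·0.062766) = 31.4757 and x_2* = 0.062766·31.4757 = 1.9756.
Expenditure on x_1: 5.5·31.4757 = 173.1166; share = 0.857.

share on x_1 = 0.857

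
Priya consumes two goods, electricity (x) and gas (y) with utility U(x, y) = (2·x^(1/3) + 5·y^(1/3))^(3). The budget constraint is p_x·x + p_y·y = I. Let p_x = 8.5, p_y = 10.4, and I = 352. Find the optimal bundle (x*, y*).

x* = 9.0546, y* = 26.4458

MU_x ∝ 2·x^(-2/3), MU_y ∝ 5·y^(-2/3), so MRS = (2/5)·(y/x)^(2/3) = p_x/p_y.
Solve for the ratio: y/x = [(5/2)·p_x/p_y]^(1.5).
Substitute y = (y/x)·x into the budget: x* = I/(p_x + p_y·(y/x)).
Numerically y/x = 2.92071, so x* = 352/(8.5 + 10.4·2.92071) = 9.0546 and y* = 2.92071·9.0546 = 26.4458.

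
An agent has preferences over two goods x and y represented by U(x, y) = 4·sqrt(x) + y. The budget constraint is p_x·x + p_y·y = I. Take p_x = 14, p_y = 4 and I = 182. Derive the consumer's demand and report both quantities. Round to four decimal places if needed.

MU_x = 2/√x, MU_y = 1. Tangency: 2/√x = p_x/p_y.
Solve: √x = 2·p_y/p_x, so x*(p_x,p_y) = (2·p_y/p_x)², and y* = (I − p_x·x*)/p_y.
Plugging in: x* = (2·4/14)² = 0.3265, y* = 44.3571.

x* = 0.3265, y* = 44.3571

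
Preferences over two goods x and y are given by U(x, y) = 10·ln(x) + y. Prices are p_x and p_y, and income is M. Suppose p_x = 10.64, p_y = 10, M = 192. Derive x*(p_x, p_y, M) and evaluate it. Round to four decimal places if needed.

x* = 9.3985

Set MRS = p_x/p_y: (10/x)/1 = p_x/p_y.
So x*(p_x,p_y) = 10·p_y/p_x, independent of income; and y* = (M − 10·p_y)/p_y.
At the given prices: x* = 10·10/10.64 = 9.3985.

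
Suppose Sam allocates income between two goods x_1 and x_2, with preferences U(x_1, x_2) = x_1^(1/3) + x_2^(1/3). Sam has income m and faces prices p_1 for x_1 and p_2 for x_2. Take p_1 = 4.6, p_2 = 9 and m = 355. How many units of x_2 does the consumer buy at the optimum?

From the CES first-order condition, (x_2/x_1)^(2/3) = p_1/p_2.
Solve for the ratio: x_2/x_1 = [p_1/p_2]^(1.5).
Substitute x_2 = (x_2/x_1)·x_1 into the budget: x_1* = m/(p_1 + p_2·(x_2/x_1)).
Numerically x_2/x_1 = 0.365404, so x_1* = 355/(4.6 + 9·0.365404) = 45.0015 and x_2* = 0.365404·45.0015 = 16.4437.

x_2* = 16.4437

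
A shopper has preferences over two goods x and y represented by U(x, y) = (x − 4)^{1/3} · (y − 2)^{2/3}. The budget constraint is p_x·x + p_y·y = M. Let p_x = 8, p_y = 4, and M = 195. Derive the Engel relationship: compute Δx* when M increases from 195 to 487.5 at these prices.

MRS = (1/2)·(y−2)/(x−4). Tangency with p_x/p_y gives y−2 = 2·(p_x/p_y)·(x−4).
After buying the subsistence bundle (4, 2), a share 1/3 of the remaining income goes to x: x* = 4 + 1/3·(M − 4p_x − 2p_y)/p_x.
Discretionary income = 195 − 4·8 − 2·4 = 155; x* = 4 + 1/3·155/8 = 10.4583.
At M' = 487.5: x* = 22.6458. Change: 22.6458 − 10.4583 = 12.1875.

Δx* = 12.1875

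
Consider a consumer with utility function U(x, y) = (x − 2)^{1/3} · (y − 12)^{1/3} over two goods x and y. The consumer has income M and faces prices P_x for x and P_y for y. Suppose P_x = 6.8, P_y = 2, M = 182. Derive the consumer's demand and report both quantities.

x* = 12.6176, y* = 48.1

This is Cobb-Douglas in (x−2, y−12): tangency gives 1/3·P_y·(y−12) = 1/3·P_x·(x−2).
Substituting into the budget: x* = 2 + 0.5·(M − 2·P_x − 12·P_y)/P_x, and y* = 12 + 0.5·(…)/P_y.
Discretionary income = 182 − 2·6.8 − 12·2 = 144.4; x* = 2 + 0.5·144.4/6.8 = 12.6176; y* = 12 + 0.5·144.4/2 = 48.1.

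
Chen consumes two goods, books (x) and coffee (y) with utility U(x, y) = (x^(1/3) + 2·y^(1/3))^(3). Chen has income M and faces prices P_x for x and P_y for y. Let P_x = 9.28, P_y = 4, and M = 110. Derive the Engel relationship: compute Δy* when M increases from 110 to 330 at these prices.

MRS = MU_x/MU_y = (1/2)·(y/x)^(2/3). Set equal to P_x/P_y.
Hence y/x = (2·P_x/P_y)^(1/(2/3)), i.e. raised to the 1.5 power.
Substitute y = (y/x)·x into the budget: x* = M/(P_x + P_y·(y/x)).
Numerically y/x = 9.994866, so x* = 110/(9.28 + 4·9.994866) = 2.2331 and y* = 9.994866·2.2331 = 22.3193.
At M' = 330: y* = 66.9578. Change: 66.9578 − 22.3193 = 44.6385.

Δy* = 44.6385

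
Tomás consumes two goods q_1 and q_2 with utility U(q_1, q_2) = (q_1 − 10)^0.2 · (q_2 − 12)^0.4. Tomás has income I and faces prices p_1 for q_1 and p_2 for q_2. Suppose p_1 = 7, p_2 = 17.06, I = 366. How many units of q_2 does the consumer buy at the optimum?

After buying the subsistence bundle (10, 12), a share 1/3 of the remaining income goes to q_1: q_1* = 10 + 1/3·(I − 10p_1 − 12p_2)/p_1.
Discretionary income = 366 − 10·7 − 12·17.06 = 91.28; q_2* = 12 + 2/3·91.28/17.06 = 15.567.

q_2* = 15.567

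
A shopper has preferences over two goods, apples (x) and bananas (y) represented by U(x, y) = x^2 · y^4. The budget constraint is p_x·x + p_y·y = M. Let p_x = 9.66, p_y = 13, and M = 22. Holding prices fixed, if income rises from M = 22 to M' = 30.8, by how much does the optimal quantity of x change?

Δx* = 0.3037

MU_x/MU_y = (2·y)/(4·x); tangency sets this equal to p_x/p_y.
So 2·p_y·y = 4·p_x·x; combined with the budget, a share 1/3 of income goes to x.
Demand: x*(p_x,p_y,M) = 1/3·M/p_x and y* = 2/3·M/p_y.
At p_x=9.66, p_y=13, M=22: x* = 1/3·22/9.66 = 0.7591.
At M' = 30.8: x* = 1.0628. Change: 1.0628 − 0.7591 = 0.3037.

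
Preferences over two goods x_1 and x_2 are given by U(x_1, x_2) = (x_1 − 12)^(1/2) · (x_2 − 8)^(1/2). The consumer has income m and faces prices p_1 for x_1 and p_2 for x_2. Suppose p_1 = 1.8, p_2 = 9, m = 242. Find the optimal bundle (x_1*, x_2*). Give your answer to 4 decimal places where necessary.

x_1* = 53.2222, x_2* = 16.2444

MRS = (x_2−8)/(x_1−12). Tangency with p_1/p_2 gives x_2−8 = (p_1/p_2)·(x_1−12).
Substituting into the budget: x_1* = 12 + 0.5·(m − 12·p_1 − 8·p_2)/p_1, and x_2* = 8 + 0.5·(…)/p_2.
Discretionary income = 242 − 12·1.8 − 8·9 = 148.4; x_1* = 12 + 0.5·148.4/1.8 = 53.2222; x_2* = 8 + 0.5·148.4/9 = 16.2444.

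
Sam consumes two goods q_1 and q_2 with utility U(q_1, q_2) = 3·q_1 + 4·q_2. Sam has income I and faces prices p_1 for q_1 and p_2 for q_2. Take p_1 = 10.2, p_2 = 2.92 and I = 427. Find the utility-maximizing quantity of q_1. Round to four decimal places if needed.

q_1* = 0

Perfect substitutes: compare marginal utility per dollar. 3/p_1 vs 4/p_2 → 0.2941 vs 1.3699.
q_2 gives more utility per dollar, so spend all income on q_2: q_2* = I/p_2, q_1* = 0.
Numerically: q_1* = 0, q_2* = 146.2329.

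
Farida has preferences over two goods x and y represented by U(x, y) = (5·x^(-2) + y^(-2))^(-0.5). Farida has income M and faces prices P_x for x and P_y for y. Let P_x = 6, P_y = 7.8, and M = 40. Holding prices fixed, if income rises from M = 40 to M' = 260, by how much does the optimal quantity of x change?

Δx* = 21.6121

MRS = MU_x/MU_y = 5·(y/x)^(3). Set equal to P_x/P_y.
Solve for the ratio: y/x = [(1/5)·P_x/P_y]^(1/3).
With the ratio pinned down, the budget gives x* = M/(P_x + P_y·(y/x)) and y* = (y/x)·x*.
Numerically y/x = 0.535832, so x* = 40/(6 + 7.8·0.535832) = 3.9295.
At M' = 260: x* = 25.5415. Change: 25.5415 − 3.9295 = 21.6121.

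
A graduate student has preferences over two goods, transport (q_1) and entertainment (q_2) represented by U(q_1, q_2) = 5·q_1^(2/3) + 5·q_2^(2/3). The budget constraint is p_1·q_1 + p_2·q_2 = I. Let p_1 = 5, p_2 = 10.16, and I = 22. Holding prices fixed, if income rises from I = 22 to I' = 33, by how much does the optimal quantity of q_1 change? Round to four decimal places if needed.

MRS = MU_q_1/MU_q_2 = (q_2/q_1)^(1/3). Set equal to p_1/p_2.
Hence q_2/q_1 = (p_1/p_2)^(1/(1/3)), i.e. raised to the 3 power.
With the ratio pinned down, the budget gives q_1* = I/(p_1 + p_2·(q_2/q_1)) and q_2* = (q_2/q_1)·q_1*.
Numerically q_2/q_1 = 0.119187, so q_1* = 22/(5 + 10.16·0.119187) = 3.5421.
At I' = 33: q_1* = 5.3132. Change: 5.3132 − 3.5421 = 1.7711.

Δq_1* = 1.7711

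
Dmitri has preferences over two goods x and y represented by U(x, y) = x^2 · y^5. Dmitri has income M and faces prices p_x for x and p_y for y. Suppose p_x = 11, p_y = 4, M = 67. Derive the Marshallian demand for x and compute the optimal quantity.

Tangency: MRS = (2/5)·y/x = p_x/p_y.
Rearranging, p_y·y = (5/2)·p_x·x. Substituting into the budget gives p_x·x·(1 + (5/2)) = M.
Demand: x*(p_x,p_y,M) = 2/7·M/p_x and y* = 5/7·M/p_y.
At p_x=11, p_y=4, M=67: x* = 2/7·67/11 = 1.7403.

x* = 1.7403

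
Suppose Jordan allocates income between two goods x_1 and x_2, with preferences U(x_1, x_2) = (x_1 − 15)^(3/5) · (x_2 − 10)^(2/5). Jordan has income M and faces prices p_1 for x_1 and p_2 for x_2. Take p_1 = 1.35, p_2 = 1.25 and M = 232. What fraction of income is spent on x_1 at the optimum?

This is Cobb-Douglas in (x_1−15, x_2−10): tangency gives 0.6·p_2·(x_2−10) = 0.4·p_1·(x_1−15).
After buying the subsistence bundle (15, 10), a share 0.6 of the remaining income goes to x_1: x_1* = 15 + 0.6·(M − 15p_1 − 10p_2)/p_1.
Discretionary income = 232 − 15·1.35 − 10·1.25 = 199.25; x_1* = 15 + 0.6·199.25/1.35 = 103.5556; x_2* = 10 + 0.4·199.25/1.25 = 73.76.
Expenditure on x_1: 1.35·103.5556 = 139.8; share = 0.6026.

share on x_1 = 0.6026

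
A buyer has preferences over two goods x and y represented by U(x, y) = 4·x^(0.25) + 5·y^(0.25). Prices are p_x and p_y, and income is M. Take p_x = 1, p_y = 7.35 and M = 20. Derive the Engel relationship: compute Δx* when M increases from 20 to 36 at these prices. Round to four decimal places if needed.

Δx* = 9.4532

MRS = MU_x/MU_y = (4/5)·(y/x)^(0.75). Set equal to p_x/p_y.
Hence y/x = ((5/4)·p_x/p_y)^(1/(0.75)), i.e. raised to the 4/3 power.
Substitute y = (y/x)·x into the budget: x* = M/(p_x + p_y·(y/x)).
Numerically y/x = 0.094224, so x* = 20/(1 + 7.35·0.094224) = 11.8165.
At M' = 36: x* = 21.2697. Change: 21.2697 − 11.8165 = 9.4532.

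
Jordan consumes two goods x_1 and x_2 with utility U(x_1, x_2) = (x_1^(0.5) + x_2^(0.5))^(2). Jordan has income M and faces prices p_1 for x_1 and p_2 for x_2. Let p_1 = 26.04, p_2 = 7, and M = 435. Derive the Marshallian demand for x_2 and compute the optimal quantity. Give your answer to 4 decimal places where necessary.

x_2* = 48.977

MU_x_1 ∝ x_1^(-0.5), MU_x_2 ∝ x_2^(-0.5), so MRS = (x_2/x_1)^(0.5) = p_1/p_2.
Solve for the ratio: x_2/x_1 = [p_1/p_2]^(2).
Substitute x_2 = (x_2/x_1)·x_1 into the budget: x_1* = M/(p_1 + p_2·(x_2/x_1)).
Numerically x_2/x_1 = 13.8384, so x_1* = 435/(26.04 + 7·13.8384) = 3.5392 and x_2* = 13.8384·3.5392 = 48.977.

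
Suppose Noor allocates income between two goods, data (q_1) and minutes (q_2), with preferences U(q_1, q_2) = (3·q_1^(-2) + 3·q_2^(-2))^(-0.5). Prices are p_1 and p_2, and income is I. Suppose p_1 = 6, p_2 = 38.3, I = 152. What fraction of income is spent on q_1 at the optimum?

MRS = MU_q_1/MU_q_2 = (q_2/q_1)^(3). Set equal to p_1/p_2.
Solve for the ratio: q_2/q_1 = [p_1/p_2]^(1/3).
Substitute q_2 = (q_2/q_1)·q_1 into the budget: q_1* = I/(p_1 + p_2·(q_2/q_1)).
Numerically q_2/q_1 = 0.539077, so q_1* = 152/(6 + 38.3·0.539077) = 5.7043 and q_2* = 0.539077·5.7043 = 3.075.
Expenditure on q_1: 6·5.7043 = 34.2257; share = 0.2252.

share on q_1 = 0.2252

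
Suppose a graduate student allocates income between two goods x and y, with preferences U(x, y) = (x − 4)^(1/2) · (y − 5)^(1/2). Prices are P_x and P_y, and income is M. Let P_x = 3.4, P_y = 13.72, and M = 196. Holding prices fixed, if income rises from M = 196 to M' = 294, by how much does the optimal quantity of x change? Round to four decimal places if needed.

Δx* = 14.4118

Let x' = x−4, y' = y−5. MRS = y'/x' = P_x/P_y.
Substituting into the budget: x* = 4 + 0.5·(M − 4·P_x − 5·P_y)/P_x, and y* = 5 + 0.5·(…)/P_y.
Discretionary income = 196 − 4·3.4 − 5·13.72 = 113.8; x* = 4 + 0.5·113.8/3.4 = 20.7353.
At M' = 294: x* = 35.1471. Change: 35.1471 − 20.7353 = 14.4118.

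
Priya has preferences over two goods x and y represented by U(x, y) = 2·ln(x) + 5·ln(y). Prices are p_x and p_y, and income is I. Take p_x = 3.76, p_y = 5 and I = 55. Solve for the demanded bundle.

The MRS is (2/5)·y/x. Set MRS = p_x/p_y.
Rearranging, p_y·y = (5/2)·p_x·x. Substituting into the budget gives p_x·x·(1 + (5/2)) = I.
Demand: x*(p_x,p_y,I) = 2/7·I/p_x and y* = 5/7·I/p_y.
At p_x=3.76, p_y=5, I=55: x* = 2/7·55/3.76 = 4.1793, y* = 7.8571.

x* = 4.1793, y* = 7.8571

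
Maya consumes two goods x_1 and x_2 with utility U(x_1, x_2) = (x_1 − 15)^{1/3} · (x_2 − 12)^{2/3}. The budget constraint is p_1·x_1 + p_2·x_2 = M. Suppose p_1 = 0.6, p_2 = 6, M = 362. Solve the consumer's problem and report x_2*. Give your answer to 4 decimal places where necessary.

This is Cobb-Douglas in (x_1−15, x_2−12): tangency gives 1/3·p_2·(x_2−12) = 2/3·p_1·(x_1−15).
Substituting into the budget: x_1* = 15 + 1/3·(M − 15·p_1 − 12·p_2)/p_1, and x_2* = 12 + 2/3·(…)/p_2.
Discretionary income = 362 − 15·0.6 − 12·6 = 281; x_2* = 12 + 2/3·281/6 = 43.2222.

x_2* = 43.2222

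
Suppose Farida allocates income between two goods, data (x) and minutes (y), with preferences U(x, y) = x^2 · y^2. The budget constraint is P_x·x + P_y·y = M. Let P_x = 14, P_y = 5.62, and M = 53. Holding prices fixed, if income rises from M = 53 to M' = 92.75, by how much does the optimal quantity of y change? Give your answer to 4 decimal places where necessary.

Δy* = 3.5365

MU_x/MU_y = (2·y)/(2·x); tangency sets this equal to P_x/P_y.
So 2·P_y·y = 2·P_x·x; combined with the budget, a share 0.5 of income goes to x.
Demand: x*(P_x,P_y,M) = 0.5·M/P_x and y* = 0.5·M/P_y.
At P_x=14, P_y=5.62, M=53: y* = 0.5·53/5.62 = 4.7153.
At M' = 92.75: y* = 8.2518. Change: 8.2518 − 4.7153 = 3.5365.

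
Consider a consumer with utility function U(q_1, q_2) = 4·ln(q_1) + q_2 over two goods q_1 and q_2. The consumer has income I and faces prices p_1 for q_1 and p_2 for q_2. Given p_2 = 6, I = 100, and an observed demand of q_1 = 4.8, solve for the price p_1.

p_1 = 5

Set MRS = p_1/p_2: (4/q_1)/1 = p_1/p_2.
So q_1*(p_1,p_2) = 4·p_2/p_1, independent of income; and q_2* = (I − 4·p_2)/p_2.
Set q_1* = 4.8 in the demand function and solve for p_1: p_1 = 5.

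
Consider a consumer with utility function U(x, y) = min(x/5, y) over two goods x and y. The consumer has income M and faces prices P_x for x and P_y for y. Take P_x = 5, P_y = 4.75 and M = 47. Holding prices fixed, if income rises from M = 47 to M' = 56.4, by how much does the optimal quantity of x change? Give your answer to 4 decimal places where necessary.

Leontief preferences: the optimum is at the kink where x/5 = y/1, i.e. y = (1/5)·x.
Budget: P_x·x + P_y·(1/5)·x = M, so (5·P_x + P_y)·x = 5·M.
Demand: x*(P_x,P_y,M) = 5·M/(5·P_x + P_y), y* = M/(5·P_x + P_y).
Here 5·5 + 4.75 = 29.75, giving x* = 7.8992.
At M' = 56.4: x* = 9.479. Change: 9.479 − 7.8992 = 1.5798.

Δx* = 1.5798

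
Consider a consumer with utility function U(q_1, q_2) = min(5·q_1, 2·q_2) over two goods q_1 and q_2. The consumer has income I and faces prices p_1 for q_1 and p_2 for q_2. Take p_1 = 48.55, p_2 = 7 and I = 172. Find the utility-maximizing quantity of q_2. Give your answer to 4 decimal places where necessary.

With perfect complements, no substitution: consume in ratio q_1:q_2 = 2:5.
Budget: p_1·q_1 + p_2·(5/2)·q_1 = I, so (2·p_1 + 5·p_2)·q_1 = 2·I.
Demand: q_1*(p_1,p_2,I) = 2·I/(2·p_1 + 5·p_2), q_2* = 5·I/(2·p_1 + 5·p_2).
Here 2·48.55 + 5·7 = 132.1, giving q_2* = 6.5102.

q_2* = 6.5102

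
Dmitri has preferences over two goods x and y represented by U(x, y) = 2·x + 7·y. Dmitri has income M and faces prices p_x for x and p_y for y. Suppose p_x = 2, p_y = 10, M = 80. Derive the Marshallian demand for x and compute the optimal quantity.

x* = 40

Perfect substitutes: compare marginal utility per dollar. 2/p_x vs 7/p_y → 1 vs 0.7.
x gives more utility per dollar, so spend all income on x: x* = M/p_x, y* = 0.
Numerically: x* = 40, y* = 0.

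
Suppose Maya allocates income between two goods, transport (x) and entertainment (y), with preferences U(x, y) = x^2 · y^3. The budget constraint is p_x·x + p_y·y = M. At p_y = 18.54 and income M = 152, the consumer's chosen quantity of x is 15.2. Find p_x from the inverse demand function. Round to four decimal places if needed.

p_x = 4

The MRS is (2/3)·y/x. Set MRS = p_x/p_y.
So 2·p_y·y = 3·p_x·x; combined with the budget, a share 0.4 of income goes to x.
Demand: x*(p_x,p_y,M) = 0.4·M/p_x and y* = 0.6·M/p_y.
Set x* = 15.2 in the demand function and solve for p_x: p_x = 4.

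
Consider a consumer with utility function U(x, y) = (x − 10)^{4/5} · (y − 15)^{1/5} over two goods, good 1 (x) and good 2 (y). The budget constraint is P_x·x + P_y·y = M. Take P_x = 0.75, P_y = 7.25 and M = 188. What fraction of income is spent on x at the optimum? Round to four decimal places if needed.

share on x = 0.3452

Let x' = x−10, y' = y−15. MRS = 4·y'/x' = P_x/P_y.
Substituting into the budget: x* = 10 + 0.8·(M − 10·P_x − 15·P_y)/P_x, and y* = 15 + 0.2·(…)/P_y.
Discretionary income = 188 − 10·0.75 − 15·7.25 = 71.75; x* = 10 + 0.8·71.75/0.75 = 86.5333; y* = 15 + 0.2·71.75/7.25 = 16.9793.
Expenditure on x: 0.75·86.5333 = 64.9; share = 0.3452.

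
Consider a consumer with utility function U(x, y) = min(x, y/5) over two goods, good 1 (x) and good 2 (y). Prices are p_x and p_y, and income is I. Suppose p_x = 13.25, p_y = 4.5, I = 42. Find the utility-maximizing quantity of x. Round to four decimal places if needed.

Leontief preferences: the optimum is at the kink where x/1 = y/5, i.e. y = 5·x.
Budget: p_x·x + p_y·5·x = I, so (p_x + 5·p_y)·x = I.
Demand: x*(p_x,p_y,I) = I/(p_x + 5·p_y), y* = 5·I/(p_x + 5·p_y).
Here 13.25 + 5·4.5 = 35.75, giving x* = 1.1748.

x* = 1.1748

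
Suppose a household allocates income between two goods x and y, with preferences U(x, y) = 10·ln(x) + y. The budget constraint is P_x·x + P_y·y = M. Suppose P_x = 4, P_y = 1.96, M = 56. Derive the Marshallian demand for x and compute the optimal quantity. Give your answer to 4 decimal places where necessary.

MU_x = 10/x, MU_y = 1. Tangency: 10/x = P_x/P_y.
So x*(P_x,P_y) = 10·P_y/P_x, independent of income; and y* = (M − 10·P_y)/P_y.
At the given prices: x* = 10·1.96/4 = 4.9.

x* = 4.9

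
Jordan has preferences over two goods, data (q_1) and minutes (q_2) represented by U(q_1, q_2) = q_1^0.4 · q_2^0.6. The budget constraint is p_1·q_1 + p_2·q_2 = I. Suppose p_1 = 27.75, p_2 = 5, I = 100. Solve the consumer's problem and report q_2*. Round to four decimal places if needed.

q_2* = 12

MU_q_1/MU_q_2 = (0.4·q_2)/(0.6·q_1); tangency sets this equal to p_1/p_2.
So 0.4·p_2·q_2 = 0.6·p_1·q_1; combined with the budget, a share 0.4 of income goes to q_1.
Demand: q_1*(p_1,p_2,I) = 0.4·I/p_1 and q_2* = 0.6·I/p_2.
At p_1=27.75, p_2=5, I=100: q_2* = 0.6·100/5 = 12.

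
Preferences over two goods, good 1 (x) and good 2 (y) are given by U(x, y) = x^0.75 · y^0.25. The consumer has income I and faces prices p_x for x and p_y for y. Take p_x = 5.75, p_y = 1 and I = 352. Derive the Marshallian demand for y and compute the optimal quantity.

y* = 88

The MRS is 3·y/x. Set MRS = p_x/p_y.
So 0.75·p_y·y = 0.25·p_x·x; combined with the budget, a share 0.75 of income goes to x.
Demand: x*(p_x,p_y,I) = 0.75·I/p_x and y* = 0.25·I/p_y.
At p_x=5.75, p_y=1, I=352: y* = 0.25·352/1 = 88.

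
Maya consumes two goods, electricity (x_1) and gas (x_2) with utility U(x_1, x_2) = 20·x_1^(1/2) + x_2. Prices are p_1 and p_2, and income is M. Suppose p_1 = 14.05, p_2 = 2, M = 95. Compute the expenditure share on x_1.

share on x_1 = 0.2997

MU_x_1 = 10/√x_1, MU_x_2 = 1. Tangency: 10/√x_1 = p_1/p_2.
Thus x_1* = (10·p_2/p_1)² — independent of M — with the rest of income spent on x_2.
Plugging in: x_1* = (10·2/14.05)² = 2.0263, x_2* = 33.2651.
Expenditure on x_1: 14.05·2.0263 = 28.4698; share = 0.2997.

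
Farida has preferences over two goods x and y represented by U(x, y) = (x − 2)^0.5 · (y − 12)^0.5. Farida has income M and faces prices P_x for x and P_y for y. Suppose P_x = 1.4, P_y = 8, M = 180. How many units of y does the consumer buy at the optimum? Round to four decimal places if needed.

y* = 17.075

This is Cobb-Douglas in (x−2, y−12): tangency gives 0.5·P_y·(y−12) = 0.5·P_x·(x−2).
After buying the subsistence bundle (2, 12), a share 0.5 of the remaining income goes to x: x* = 2 + 0.5·(M − 2P_x − 12P_y)/P_x.
Discretionary income = 180 − 2·1.4 − 12·8 = 81.2; y* = 12 + 0.5·81.2/8 = 17.075.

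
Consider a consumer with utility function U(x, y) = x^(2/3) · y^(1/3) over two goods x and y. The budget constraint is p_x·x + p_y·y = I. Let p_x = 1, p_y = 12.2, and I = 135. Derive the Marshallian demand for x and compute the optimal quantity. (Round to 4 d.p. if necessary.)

x* = 90

Tangency: MRS = 2·y/x = p_x/p_y.
Rearranging, p_y·y = (1/2)·p_x·x. Substituting into the budget gives p_x·x·(1 + (1/2)) = I.
Demand: x*(p_x,p_y,I) = 2/3·I/p_x and y* = 1/3·I/p_y.
At p_x=1, p_y=12.2, I=135: x* = 2/3·135/1 = 90.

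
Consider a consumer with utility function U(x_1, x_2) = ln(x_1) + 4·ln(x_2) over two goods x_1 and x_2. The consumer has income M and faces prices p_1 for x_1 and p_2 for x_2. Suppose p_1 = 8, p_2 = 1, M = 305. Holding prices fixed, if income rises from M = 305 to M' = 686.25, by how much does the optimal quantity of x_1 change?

Δx_1* = 9.5312

Tangency: MRS = (1/4)·x_2/x_1 = p_1/p_2.
Rearranging, p_2·x_2 = 4·p_1·x_1. Substituting into the budget gives p_1·x_1·(1 + 4) = M.
Demand: x_1*(p_1,p_2,M) = 0.2·M/p_1 and x_2* = 0.8·M/p_2.
At p_1=8, p_2=1, M=305: x_1* = 0.2·305/8 = 7.625.
At M' = 686.25: x_1* = 17.1562. Change: 17.1562 − 7.625 = 9.5312.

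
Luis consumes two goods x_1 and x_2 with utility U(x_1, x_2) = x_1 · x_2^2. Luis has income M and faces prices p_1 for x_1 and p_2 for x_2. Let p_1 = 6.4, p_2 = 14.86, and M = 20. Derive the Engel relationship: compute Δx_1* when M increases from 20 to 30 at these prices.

Δx_1* = 0.5208

At p_1=6.4, p_2=14.86, M=20: x_1* = 1/3·20/6.4 = 1.0417.
At M' = 30: x_1* = 1.5625. Change: 1.5625 − 1.0417 = 0.5208.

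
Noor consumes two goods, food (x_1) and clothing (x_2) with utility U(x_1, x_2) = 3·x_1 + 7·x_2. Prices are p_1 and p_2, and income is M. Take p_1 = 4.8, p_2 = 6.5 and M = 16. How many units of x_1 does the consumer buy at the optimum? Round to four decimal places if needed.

Numerically: x_1* = 0, x_2* = 2.4615.

x_1* = 0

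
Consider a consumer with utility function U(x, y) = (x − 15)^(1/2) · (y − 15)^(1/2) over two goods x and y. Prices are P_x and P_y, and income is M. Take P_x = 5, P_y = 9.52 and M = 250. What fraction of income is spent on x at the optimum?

share on x = 0.3644

MRS = (y−15)/(x−15). Tangency with P_x/P_y gives y−15 = (P_x/P_y)·(x−15).
Substituting into the budget: x* = 15 + 0.5·(M − 15·P_x − 15·P_y)/P_x, and y* = 15 + 0.5·(…)/P_y.
Discretionary income = 250 − 15·5 − 15·9.52 = 32.2; x* = 15 + 0.5·32.2/5 = 18.22; y* = 15 + 0.5·32.2/9.52 = 16.6912.
Expenditure on x: 5·18.22 = 91.1; share = 0.3644.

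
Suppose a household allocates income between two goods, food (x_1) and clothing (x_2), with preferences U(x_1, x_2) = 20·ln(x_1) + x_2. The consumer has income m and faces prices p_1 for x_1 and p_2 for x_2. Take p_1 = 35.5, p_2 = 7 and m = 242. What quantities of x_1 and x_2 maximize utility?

Set MRS = p_1/p_2: (20/x_1)/1 = p_1/p_2.
So x_1*(p_1,p_2) = 20·p_2/p_1, independent of income; and x_2* = (m − 20·p_2)/p_2.
At the given prices: x_1* = 20·7/35.5 = 3.9437, and x_2* = 14.5714.

x_1* = 3.9437, x_2* = 14.5714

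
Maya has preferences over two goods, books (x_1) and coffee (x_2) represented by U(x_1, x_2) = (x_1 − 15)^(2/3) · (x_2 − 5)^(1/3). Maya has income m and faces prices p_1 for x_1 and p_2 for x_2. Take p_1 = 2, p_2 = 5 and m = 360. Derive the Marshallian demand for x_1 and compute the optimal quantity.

Let x_1' = x_1−15, x_2' = x_2−5. MRS = 2·x_2'/x_1' = p_1/p_2.
Substituting into the budget: x_1* = 15 + 2/3·(m − 15·p_1 − 5·p_2)/p_1, and x_2* = 5 + 1/3·(…)/p_2.
Discretionary income = 360 − 15·2 − 5·5 = 305; x_1* = 15 + 2/3·305/2 = 116.6667.

x_1* = 116.6667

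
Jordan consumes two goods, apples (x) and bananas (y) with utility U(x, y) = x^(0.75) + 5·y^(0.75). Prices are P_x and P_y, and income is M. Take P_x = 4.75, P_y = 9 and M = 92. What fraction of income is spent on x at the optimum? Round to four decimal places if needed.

share on x = 0.0108

Substitute y = (y/x)·x into the budget: x* = M/(P_x + P_y·(y/x)).
Numerically y/x = 48.493599, so x* = 92/(4.75 + 9·48.493599) = 0.2085 and y* = 48.493599·0.2085 = 10.1122.
Expenditure on x: 4.75·0.2085 = 0.9905; share = 0.0108.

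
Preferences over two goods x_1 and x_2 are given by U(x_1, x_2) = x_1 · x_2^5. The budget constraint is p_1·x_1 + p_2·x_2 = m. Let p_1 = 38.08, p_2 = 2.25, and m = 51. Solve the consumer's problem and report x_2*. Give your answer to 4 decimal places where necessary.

MU_x_1/MU_x_2 = (x_2)/(5·x_1); tangency sets this equal to p_1/p_2.
Rearranging, p_2·x_2 = 5·p_1·x_1. Substituting into the budget gives p_1·x_1·(1 + 5) = m.
Demand: x_1*(p_1,p_2,m) = 1/6·m/p_1 and x_2* = 5/6·m/p_2.
At p_1=38.08, p_2=2.25, m=51: x_2* = 5/6·51/2.25 = 18.8889.

x_2* = 18.8889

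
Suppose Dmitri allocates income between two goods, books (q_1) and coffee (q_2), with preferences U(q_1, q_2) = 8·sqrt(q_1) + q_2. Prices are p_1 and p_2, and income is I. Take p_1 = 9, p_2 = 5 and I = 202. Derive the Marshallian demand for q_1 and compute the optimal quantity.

Thus q_1* = (4·p_2/p_1)² — independent of I — with the rest of income spent on q_2.
Plugging in: q_1* = (4·5/9)² = 4.9383.

q_1* = 4.9383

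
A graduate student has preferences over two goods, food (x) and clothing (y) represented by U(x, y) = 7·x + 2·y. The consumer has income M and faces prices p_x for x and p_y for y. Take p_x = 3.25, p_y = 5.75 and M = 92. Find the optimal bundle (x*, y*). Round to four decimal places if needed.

Linear utility — the consumer picks whichever good has higher MU/price: 7/3.25 = 2.1538 vs 2/5.75 = 0.3478.
x gives more utility per dollar, so spend all income on x: x* = M/p_x, y* = 0.
Numerically: x* = 28.3077, y* = 0.

x* = 28.3077, y* = 0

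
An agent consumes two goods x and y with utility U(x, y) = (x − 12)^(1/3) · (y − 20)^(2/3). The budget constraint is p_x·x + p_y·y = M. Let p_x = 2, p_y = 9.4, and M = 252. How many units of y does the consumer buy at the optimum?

y* = 22.8369

MRS = (1/2)·(y−20)/(x−12). Tangency with p_x/p_y gives y−20 = 2·(p_x/p_y)·(x−12).
Substituting into the budget: x* = 12 + 1/3·(M − 12·p_x − 20·p_y)/p_x, and y* = 20 + 2/3·(…)/p_y.
Discretionary income = 252 − 12·2 − 20·9.4 = 40; y* = 20 + 2/3·40/9.4 = 22.8369.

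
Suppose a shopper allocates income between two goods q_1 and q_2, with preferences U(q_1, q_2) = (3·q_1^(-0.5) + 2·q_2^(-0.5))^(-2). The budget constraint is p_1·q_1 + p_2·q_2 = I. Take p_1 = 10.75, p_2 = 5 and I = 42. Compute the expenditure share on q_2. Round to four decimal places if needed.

MRS = MU_q_1/MU_q_2 = (3/2)·(q_2/q_1)^(1.5). Set equal to p_1/p_2.
Hence q_2/q_1 = ((2/3)·p_1/p_2)^(1/(1.5)), i.e. raised to the 2/3 power.
With the ratio pinned down, the budget gives q_1* = I/(p_1 + p_2·(q_2/q_1)) and q_2* = (q_2/q_1)·q_1*.
Numerically q_2/q_1 = 1.271251, so q_1* = 42/(10.75 + 5·1.271251) = 2.4552 and q_2* = 1.271251·2.4552 = 3.1212.
Expenditure on q_2: 5·3.1212 = 15.6061; share = 0.3716.

share on q_2 = 0.3716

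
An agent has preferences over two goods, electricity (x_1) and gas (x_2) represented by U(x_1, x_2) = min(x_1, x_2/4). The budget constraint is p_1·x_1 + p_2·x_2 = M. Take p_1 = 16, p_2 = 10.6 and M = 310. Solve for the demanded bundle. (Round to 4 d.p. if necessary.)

x_1* = 5.3082, x_2* = 21.2329

Demand: x_1*(p_1,p_2,M) = M/(p_1 + 4·p_2), x_2* = 4·M/(p_1 + 4·p_2).
Here 16 + 4·10.6 = 58.4, giving x_1* = 5.3082 and x_2* = 21.2329.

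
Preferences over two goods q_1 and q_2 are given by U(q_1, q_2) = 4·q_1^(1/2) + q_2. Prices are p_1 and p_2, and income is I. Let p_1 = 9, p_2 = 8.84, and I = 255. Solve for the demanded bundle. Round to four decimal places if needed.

Set MRS = p_1/p_2: 2·q_1^(−1/2) = p_1/p_2.
Thus q_1* = (2·p_2/p_1)² — independent of I — with the rest of income spent on q_2.
Plugging in: q_1* = (2·8.84/9)² = 3.859, q_2* = 24.9173.

q_1* = 3.859, q_2* = 24.9173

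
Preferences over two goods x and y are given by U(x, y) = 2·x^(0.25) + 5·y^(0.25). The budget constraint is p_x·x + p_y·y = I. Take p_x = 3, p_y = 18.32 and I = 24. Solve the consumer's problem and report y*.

From the CES first-order condition, (2/5)·(y/x)^(0.75) = p_x/p_y.
Hence y/x = ((5/2)·p_x/p_y)^(1/(0.75)), i.e. raised to the 4/3 power.
Substitute y = (y/x)·x into the budget: x* = I/(p_x + p_y·(y/x)).
Numerically y/x = 0.303982, so x* = 24/(3 + 18.32·0.303982) = 2.8008 and y* = 0.303982·2.8008 = 0.8514.

y* = 0.8514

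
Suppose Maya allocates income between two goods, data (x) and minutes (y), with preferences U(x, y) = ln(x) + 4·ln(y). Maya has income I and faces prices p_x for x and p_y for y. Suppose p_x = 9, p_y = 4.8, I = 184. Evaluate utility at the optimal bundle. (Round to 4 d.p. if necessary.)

Tangency: MRS = (1/4)·y/x = p_x/p_y.
So p_y·y = 4·p_x·x; combined with the budget, a share 0.2 of income goes to x.
Demand: x*(p_x,p_y,I) = 0.2·I/p_x and y* = 0.8·I/p_y.
At p_x=9, p_y=4.8, I=184: x* = 0.2·184/9 = 4.0889, y* = 30.6667.
Utility at the optimum: U(4.0889, 30.6667) = 15.101.

V = 15.101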